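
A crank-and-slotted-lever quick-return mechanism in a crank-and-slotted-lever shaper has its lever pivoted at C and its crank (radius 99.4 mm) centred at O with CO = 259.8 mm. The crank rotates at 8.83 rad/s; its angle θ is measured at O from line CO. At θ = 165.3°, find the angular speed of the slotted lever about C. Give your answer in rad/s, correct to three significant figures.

4.86

ω = 8.83 rad/s
Crank pin A relative to C: A = (d + r cosθ, r sinθ); lever angle φ = atan2(r sinθ, d + r cosθ).
Differentiating tanφ: φ̇ = rω(d cosθ + r)/(d² + r² + 2dr cosθ).
d² + r² + 2dr cosθ = |CA|² = 0.0274187 m²;  d cosθ + r = -0.1519 m.
|ω_lever| = |0.0994·8.83·-0.1519| / 0.0274187 = 4.8624 rad/s.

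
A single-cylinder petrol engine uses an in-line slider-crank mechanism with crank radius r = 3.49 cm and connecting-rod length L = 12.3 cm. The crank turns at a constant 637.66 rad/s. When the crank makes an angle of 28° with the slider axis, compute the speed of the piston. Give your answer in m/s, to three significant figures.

ω = 637.7 rad/s
For an in-line slider-crank, x = r cosθ + √(L² − r² sin²θ), so v = −rω sinθ·[1 + r cosθ/√(L² − r² sin²θ)].
With r = 0.0349 m, L = 0.123 m, θ = 28°: √(L² − r² sin²θ) = 0.1219 m.
v = −0.0349·637.7·0.46947·[1 + 0.0349·0.88295/0.1219] = -13.089 m/s.
|v| = 13.089 m/s.

13.1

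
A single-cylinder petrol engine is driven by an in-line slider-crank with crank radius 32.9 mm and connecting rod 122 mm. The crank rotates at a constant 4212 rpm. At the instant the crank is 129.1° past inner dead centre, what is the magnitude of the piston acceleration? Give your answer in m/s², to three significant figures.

4370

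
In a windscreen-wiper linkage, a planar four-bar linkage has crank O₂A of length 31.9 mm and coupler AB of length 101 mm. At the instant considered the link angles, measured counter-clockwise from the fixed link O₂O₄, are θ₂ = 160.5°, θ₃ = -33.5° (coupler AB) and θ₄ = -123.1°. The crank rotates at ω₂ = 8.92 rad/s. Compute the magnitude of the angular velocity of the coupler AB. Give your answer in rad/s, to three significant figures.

2.74

ω₂ = 8.92 rad/s
Differentiating the loop-closure r₂e^{iθ₂}+r₃e^{iθ₃}=r₁+r₄e^{iθ₄} gives r₂ω₂e^{iθ₂}+r₃ω₃e^{iθ₃}=r₄ω₄e^{iθ₄}.
Eliminating the other unknown: ω₃ = r₂ω₂ sin(θ₄−θ₂) / [r₃ sin(θ₃−θ₄)].
Numerator sine = +0.97196; denominator sine = +0.99998.
Result = 0.0319·8.92·(+0.97196) / (0.101·(+0.99998)) = +2.7384 rad/s; magnitude 2.7384 rad/s.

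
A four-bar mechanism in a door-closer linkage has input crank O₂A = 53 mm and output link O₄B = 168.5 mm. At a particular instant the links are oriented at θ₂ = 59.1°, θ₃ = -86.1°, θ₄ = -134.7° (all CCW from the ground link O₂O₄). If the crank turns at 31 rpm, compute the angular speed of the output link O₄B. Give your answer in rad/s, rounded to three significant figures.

0.777

ω₂ = 3.246 rad/s (from 31 rpm).
Differentiating the loop-closure r₂e^{iθ₂}+r₃e^{iθ₃}=r₁+r₄e^{iθ₄} gives r₂ω₂e^{iθ₂}+r₃ω₃e^{iθ₃}=r₄ω₄e^{iθ₄}.
Eliminating the other unknown: ω₄ = r₂ω₂ sin(θ₂−θ₃) / [r₄ sin(θ₄−θ₃)].
Numerator sine = +0.57071; denominator sine = -0.75011.
Result = 0.053·3.246·(+0.57071) / (0.1685·(-0.75011)) = -0.77689 rad/s; magnitude 0.77689 rad/s.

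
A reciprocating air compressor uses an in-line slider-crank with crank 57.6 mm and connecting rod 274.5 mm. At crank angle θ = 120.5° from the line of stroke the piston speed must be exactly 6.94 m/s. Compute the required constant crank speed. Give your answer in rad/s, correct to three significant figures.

157

For an in-line slider-crank, |v_piston| = rω|sinθ|·[1 + r cosθ/√(L² − r² sin²θ)].
With r = 0.0576 m, L = 0.2745 m, θ = 120.5°: the bracketed kinematic factor |dx/dθ| = 0.044256 m.
ω = v/|dx/dθ| = 6.94/0.044256 = 156.82 rad/s.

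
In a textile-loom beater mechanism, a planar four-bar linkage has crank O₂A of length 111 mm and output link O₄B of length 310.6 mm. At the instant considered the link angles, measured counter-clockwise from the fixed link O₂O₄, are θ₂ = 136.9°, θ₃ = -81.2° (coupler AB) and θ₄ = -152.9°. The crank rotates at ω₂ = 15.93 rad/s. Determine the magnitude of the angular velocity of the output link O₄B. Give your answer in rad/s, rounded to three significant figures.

3.70

ω₂ = 15.93 rad/s
Differentiating the loop-closure r₂e^{iθ₂}+r₃e^{iθ₃}=r₁+r₄e^{iθ₄} gives r₂ω₂e^{iθ₂}+r₃ω₃e^{iθ₃}=r₄ω₄e^{iθ₄}.
Eliminating the other unknown: ω₄ = r₂ω₂ sin(θ₂−θ₃) / [r₄ sin(θ₄−θ₃)].
Numerator sine = -0.61704; denominator sine = -0.94943.
Result = 0.111·15.93·(-0.61704) / (0.3106·(-0.94943)) = +3.6999 rad/s; magnitude 3.6999 rad/s.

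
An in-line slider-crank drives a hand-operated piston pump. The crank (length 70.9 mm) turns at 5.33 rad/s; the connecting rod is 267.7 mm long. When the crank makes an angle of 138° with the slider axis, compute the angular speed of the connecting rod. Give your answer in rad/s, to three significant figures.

1.07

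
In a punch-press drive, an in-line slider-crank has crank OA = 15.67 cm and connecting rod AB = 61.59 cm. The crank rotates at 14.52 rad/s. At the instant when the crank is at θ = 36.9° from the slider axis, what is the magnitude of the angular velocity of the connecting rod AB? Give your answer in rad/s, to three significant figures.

2.99

ω = 14.52 rad/s
The rod makes angle φ with the slider axis where L sinφ = r sinθ; differentiating, L cosφ·φ̇ = r ω cosθ.
L cosφ = √(L² − r² sin²θ) = 0.60867 m.
|ω_rod| = r ω |cosθ| / √(L² − r² sin²θ) = 0.1567·14.52·0.79968/0.60867 = 2.9893 rad/s.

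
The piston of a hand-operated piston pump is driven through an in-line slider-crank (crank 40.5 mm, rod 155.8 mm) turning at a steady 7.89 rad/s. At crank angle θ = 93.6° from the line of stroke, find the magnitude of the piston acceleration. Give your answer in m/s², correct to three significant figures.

ω = 7.89 rad/s
x(θ) = r cosθ + √(L² − r² sin²θ); with ω constant, a = ω²·d²x/dθ².
d²x/dθ² = −r cosθ − r²(cos2θ)/√u − r⁴ sin²2θ/(4u^{3/2}),  u = L² − r² sin²θ = 0.0226399 m².
Substituting r = 0.0405 m, L = 0.1558 m, θ = 93.6°: d²x/dθ² = +0.013355 m.
a = ω²·d²x/dθ² = (7.89)²·(+0.013355) = +0.83138 m/s²;  |a| = 0.83138 m/s².

0.831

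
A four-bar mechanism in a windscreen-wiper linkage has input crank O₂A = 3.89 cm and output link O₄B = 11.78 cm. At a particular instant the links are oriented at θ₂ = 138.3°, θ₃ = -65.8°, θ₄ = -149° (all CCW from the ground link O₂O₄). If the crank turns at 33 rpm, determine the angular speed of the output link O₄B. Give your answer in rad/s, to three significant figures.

ω₂ = 3.456 rad/s (from 33 rpm).
Differentiating the loop-closure r₂e^{iθ₂}+r₃e^{iθ₃}=r₁+r₄e^{iθ₄} gives r₂ω₂e^{iθ₂}+r₃ω₃e^{iθ₃}=r₄ω₄e^{iθ₄}.
Eliminating the other unknown: ω₄ = r₂ω₂ sin(θ₂−θ₃) / [r₄ sin(θ₄−θ₃)].
Numerator sine = -0.40833; denominator sine = -0.99297.
Result = 0.0389·3.456·(-0.40833) / (0.1178·(-0.99297)) = +0.46927 rad/s; magnitude 0.46927 rad/s.

0.469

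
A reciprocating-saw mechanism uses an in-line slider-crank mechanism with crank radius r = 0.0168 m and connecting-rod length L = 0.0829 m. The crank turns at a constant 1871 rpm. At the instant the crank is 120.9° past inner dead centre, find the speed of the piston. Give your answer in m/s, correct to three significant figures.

2.53

ω = 2π·1871/60 = 195.9 rad/s
For an in-line slider-crank, x = r cosθ + √(L² − r² sin²θ), so v = −rω sinθ·[1 + r cosθ/√(L² − r² sin²θ)].
With r = 0.0168 m, L = 0.0829 m, θ = 120.9°: √(L² − r² sin²θ) = 0.081637 m.
v = −0.0168·195.9·0.85806·[1 + 0.0168·-0.51354/0.081637] = -2.5259 m/s.
|v| = 2.5259 m/s.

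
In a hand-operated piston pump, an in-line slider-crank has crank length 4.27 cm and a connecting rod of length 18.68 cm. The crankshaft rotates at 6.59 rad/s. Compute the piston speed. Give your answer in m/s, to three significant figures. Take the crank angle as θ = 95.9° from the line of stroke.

0.273

ω = 6.59 rad/s
For an in-line slider-crank, x = r cosθ + √(L² − r² sin²θ), so v = −rω sinθ·[1 + r cosθ/√(L² − r² sin²θ)].
With r = 0.0427 m, L = 0.1868 m, θ = 95.9°: √(L² − r² sin²θ) = 0.18191 m.
v = −0.0427·6.59·0.99470·[1 + 0.0427·-0.10279/0.18191] = -0.27315 m/s.
|v| = 0.27315 m/s.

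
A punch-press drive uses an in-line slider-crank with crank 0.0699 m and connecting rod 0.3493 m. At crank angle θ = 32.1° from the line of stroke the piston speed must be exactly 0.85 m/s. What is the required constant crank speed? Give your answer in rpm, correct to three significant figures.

187

For an in-line slider-crank, |v_piston| = rω|sinθ|·[1 + r cosθ/√(L² − r² sin²θ)].
With r = 0.0699 m, L = 0.3493 m, θ = 32.1°: the bracketed kinematic factor |dx/dθ| = 0.043478 m.
ω = v/|dx/dθ| = 0.85/0.043478 = 19.55 rad/s.
N = 60ω/(2π) = 186.69 rpm.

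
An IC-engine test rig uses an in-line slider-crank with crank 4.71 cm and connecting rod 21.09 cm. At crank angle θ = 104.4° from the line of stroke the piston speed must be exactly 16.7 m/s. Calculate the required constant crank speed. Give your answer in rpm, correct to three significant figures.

For an in-line slider-crank, |v_piston| = rω|sinθ|·[1 + r cosθ/√(L² − r² sin²θ)].
With r = 0.0471 m, L = 0.2109 m, θ = 104.4°: the bracketed kinematic factor |dx/dθ| = 0.043025 m.
ω = v/|dx/dθ| = 16.7/0.043025 = 388.15 rad/s.
N = 60ω/(2π) = 3706.5 rpm.

3710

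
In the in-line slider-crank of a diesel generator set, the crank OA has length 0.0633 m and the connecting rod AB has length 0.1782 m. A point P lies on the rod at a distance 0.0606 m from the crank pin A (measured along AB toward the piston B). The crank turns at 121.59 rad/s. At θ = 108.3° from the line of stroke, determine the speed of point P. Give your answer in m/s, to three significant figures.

7.19

ω = 121.6 rad/s.  Crank-pin speed |V_A| = rω = 7.6966 m/s, perpendicular to OA.
Rod angle: sinφ = −(r/L) sinθ ⇒ φ = -19.710°; ω_rod = −rω cosθ/√(L²−r²sin²θ) = +14.406 rad/s.
V_P = V_A + ω_rod × AP, with AP = 0.0606 m along the rod.
Components: V_Px = −rω sinθ − a·ω_rod·sinφ = -7.013 m/s;  V_Py = rω cosθ + a·ω_rod·cosφ = -1.5949 m/s.
|V_P| = √(V_Px² + V_Py²) = 7.192 m/s.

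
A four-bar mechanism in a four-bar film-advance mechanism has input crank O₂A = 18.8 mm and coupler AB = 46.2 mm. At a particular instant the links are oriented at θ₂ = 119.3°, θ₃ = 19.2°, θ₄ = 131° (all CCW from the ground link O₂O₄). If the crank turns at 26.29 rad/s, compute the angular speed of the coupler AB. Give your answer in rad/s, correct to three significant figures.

ω₂ = 26.29 rad/s
Differentiating the loop-closure r₂e^{iθ₂}+r₃e^{iθ₃}=r₁+r₄e^{iθ₄} gives r₂ω₂e^{iθ₂}+r₃ω₃e^{iθ₃}=r₄ω₄e^{iθ₄}.
Eliminating the other unknown: ω₃ = r₂ω₂ sin(θ₄−θ₂) / [r₃ sin(θ₃−θ₄)].
Numerator sine = +0.20279; denominator sine = -0.92849.
Result = 0.0188·26.29·(+0.20279) / (0.0462·(-0.92849)) = -2.3365 rad/s; magnitude 2.3365 rad/s.

2.34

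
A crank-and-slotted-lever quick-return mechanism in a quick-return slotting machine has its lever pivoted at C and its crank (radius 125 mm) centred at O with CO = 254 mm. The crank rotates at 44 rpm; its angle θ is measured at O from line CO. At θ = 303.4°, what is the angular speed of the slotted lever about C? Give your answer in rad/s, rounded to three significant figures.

1.33

ω = 4.608 rad/s (from 44 rpm).
Crank pin A relative to C: A = (d + r cosθ, r sinθ); lever angle φ = atan2(r sinθ, d + r cosθ).
Differentiating tanφ: φ̇ = rω(d cosθ + r)/(d² + r² + 2dr cosθ).
d² + r² + 2dr cosθ = |CA|² = 0.115097 m²;  d cosθ + r = +0.26482 m.
|ω_lever| = |0.125·4.608·+0.26482| / 0.115097 = 1.3252 rad/s.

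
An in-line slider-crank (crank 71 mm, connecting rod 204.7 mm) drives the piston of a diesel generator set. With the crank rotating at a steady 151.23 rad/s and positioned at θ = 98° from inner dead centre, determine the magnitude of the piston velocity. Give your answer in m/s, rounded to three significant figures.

10.1

ω = 151.2 rad/s
For an in-line slider-crank, x = r cosθ + √(L² − r² sin²θ), so v = −rω sinθ·[1 + r cosθ/√(L² − r² sin²θ)].
With r = 0.071 m, L = 0.2047 m, θ = 98°: √(L² − r² sin²θ) = 0.19225 m.
v = −0.071·151.2·0.99027·[1 + 0.071·-0.13917/0.19225] = -10.086 m/s.
|v| = 10.086 m/s.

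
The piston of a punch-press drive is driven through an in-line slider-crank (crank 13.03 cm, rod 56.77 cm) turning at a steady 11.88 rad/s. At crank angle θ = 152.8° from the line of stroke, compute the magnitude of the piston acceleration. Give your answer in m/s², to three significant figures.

ω = 11.88 rad/s
x(θ) = r cosθ + √(L² − r² sin²θ); with ω constant, a = ω²·d²x/dθ².
d²x/dθ² = −r cosθ − r²(cos2θ)/√u − r⁴ sin²2θ/(4u^{3/2}),  u = L² − r² sin²θ = 0.318736 m².
Substituting r = 0.1303 m, L = 0.5677 m, θ = 152.8°: d²x/dθ² = +0.09812 m.
a = ω²·d²x/dθ² = (11.88)²·(+0.09812) = +13.848 m/s²;  |a| = 13.848 m/s².

13.8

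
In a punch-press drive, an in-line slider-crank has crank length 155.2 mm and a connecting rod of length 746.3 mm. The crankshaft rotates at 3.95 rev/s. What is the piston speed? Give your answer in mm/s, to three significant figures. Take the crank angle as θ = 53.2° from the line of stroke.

3470

ω = 2π·3.95 = 24.82 rad/s
For an in-line slider-crank, x = r cosθ + √(L² − r² sin²θ), so v = −rω sinθ·[1 + r cosθ/√(L² − r² sin²θ)].
With r = 0.1552 m, L = 0.7463 m, θ = 53.2°: √(L² − r² sin²θ) = 0.73588 m.
v = −0.1552·24.82·0.80073·[1 + 0.1552·0.59902/0.73588] = -3.474 m/s.
|v| = 3.474 m/s = 3474 mm/s.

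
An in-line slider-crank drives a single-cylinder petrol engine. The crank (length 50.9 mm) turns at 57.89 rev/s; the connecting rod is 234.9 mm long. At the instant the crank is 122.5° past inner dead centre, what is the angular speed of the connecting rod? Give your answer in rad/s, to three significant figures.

ω = 363.7 rad/s (converted from 57.89 rev/s).
The rod makes angle φ with the slider axis where L sinφ = r sinθ; differentiating, L cosφ·φ̇ = r ω cosθ.
L cosφ = √(L² − r² sin²θ) = 0.23094 m.
|ω_rod| = r ω |cosθ| / √(L² − r² sin²θ) = 0.0509·363.7·0.53730/0.23094 = 43.074 rad/s.

43.1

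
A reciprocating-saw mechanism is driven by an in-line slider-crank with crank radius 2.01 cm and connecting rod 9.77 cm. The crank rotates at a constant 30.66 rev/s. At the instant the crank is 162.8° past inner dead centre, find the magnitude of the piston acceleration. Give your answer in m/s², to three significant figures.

ω = 2π·30.7 = 192.6 rad/s
x(θ) = r cosθ + √(L² − r² sin²θ); with ω constant, a = ω²·d²x/dθ².
d²x/dθ² = −r cosθ − r²(cos2θ)/√u − r⁴ sin²2θ/(4u^{3/2}),  u = L² − r² sin²θ = 0.00950996 m².
Substituting r = 0.0201 m, L = 0.0977 m, θ = 162.8°: d²x/dθ² = +0.015769 m.
a = ω²·d²x/dθ² = (192.6)²·(+0.015769) = +585.19 m/s²;  |a| = 585.19 m/s².

585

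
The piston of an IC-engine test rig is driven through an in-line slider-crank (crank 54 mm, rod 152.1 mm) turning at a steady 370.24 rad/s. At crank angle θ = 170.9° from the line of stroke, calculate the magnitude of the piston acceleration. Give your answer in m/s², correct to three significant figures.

4800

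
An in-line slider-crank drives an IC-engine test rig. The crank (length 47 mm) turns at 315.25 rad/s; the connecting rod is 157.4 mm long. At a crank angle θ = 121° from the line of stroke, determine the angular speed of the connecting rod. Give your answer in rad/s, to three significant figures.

ω = 315.2 rad/s
The rod makes angle φ with the slider axis where L sinφ = r sinθ; differentiating, L cosφ·φ̇ = r ω cosθ.
L cosφ = √(L² − r² sin²θ) = 0.15216 m.
|ω_rod| = r ω |cosθ| / √(L² − r² sin²θ) = 0.047·315.2·0.51504/0.15216 = 50.153 rad/s.

50.2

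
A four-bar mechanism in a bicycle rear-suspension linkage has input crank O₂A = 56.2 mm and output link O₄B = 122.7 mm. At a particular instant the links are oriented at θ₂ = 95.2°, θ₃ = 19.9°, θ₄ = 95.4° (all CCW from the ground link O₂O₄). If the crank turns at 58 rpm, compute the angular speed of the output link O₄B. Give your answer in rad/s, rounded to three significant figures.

ω₂ = 6.074 rad/s (from 58 rpm).
Differentiating the loop-closure r₂e^{iθ₂}+r₃e^{iθ₃}=r₁+r₄e^{iθ₄} gives r₂ω₂e^{iθ₂}+r₃ω₃e^{iθ₃}=r₄ω₄e^{iθ₄}.
Eliminating the other unknown: ω₄ = r₂ω₂ sin(θ₂−θ₃) / [r₄ sin(θ₄−θ₃)].
Numerator sine = +0.96727; denominator sine = +0.96815.
Result = 0.0562·6.074·(+0.96727) / (0.1227·(+0.96815)) = +2.7794 rad/s; magnitude 2.7794 rad/s.

2.78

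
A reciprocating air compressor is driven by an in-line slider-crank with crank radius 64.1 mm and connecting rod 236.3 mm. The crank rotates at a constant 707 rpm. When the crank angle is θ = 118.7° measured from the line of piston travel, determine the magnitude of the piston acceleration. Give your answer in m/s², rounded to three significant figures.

220

ω = 2π·707/60 = 74.04 rad/s
x(θ) = r cosθ + √(L² − r² sin²θ); with ω constant, a = ω²·d²x/dθ².
d²x/dθ² = −r cosθ − r²(cos2θ)/√u − r⁴ sin²2θ/(4u^{3/2}),  u = L² − r² sin²θ = 0.0526764 m².
Substituting r = 0.0641 m, L = 0.2363 m, θ = 118.7°: d²x/dθ² = +0.04018 m.
a = ω²·d²x/dθ² = (74.04)²·(+0.04018) = +220.24 m/s²;  |a| = 220.24 m/s².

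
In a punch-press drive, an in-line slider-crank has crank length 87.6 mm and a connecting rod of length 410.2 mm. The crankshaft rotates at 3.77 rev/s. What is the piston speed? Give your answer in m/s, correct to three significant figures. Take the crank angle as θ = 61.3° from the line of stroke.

ω = 2π·3.77 = 23.69 rad/s
For an in-line slider-crank, x = r cosθ + √(L² − r² sin²θ), so v = −rω sinθ·[1 + r cosθ/√(L² − r² sin²θ)].
With r = 0.0876 m, L = 0.4102 m, θ = 61.3°: √(L² − r² sin²θ) = 0.40294 m.
v = −0.0876·23.69·0.87715·[1 + 0.0876·0.48022/0.40294] = -2.0101 m/s.
|v| = 2.0101 m/s.

2.01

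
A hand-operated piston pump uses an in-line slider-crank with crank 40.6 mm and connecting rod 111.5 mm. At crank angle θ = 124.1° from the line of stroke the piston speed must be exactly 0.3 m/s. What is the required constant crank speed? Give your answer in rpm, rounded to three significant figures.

For an in-line slider-crank, |v_piston| = rω|sinθ|·[1 + r cosθ/√(L² − r² sin²θ)].
With r = 0.0406 m, L = 0.1115 m, θ = 124.1°: the bracketed kinematic factor |dx/dθ| = 0.026421 m.
ω = v/|dx/dθ| = 0.3/0.026421 = 11.355 rad/s.
N = 60ω/(2π) = 108.43 rpm.

108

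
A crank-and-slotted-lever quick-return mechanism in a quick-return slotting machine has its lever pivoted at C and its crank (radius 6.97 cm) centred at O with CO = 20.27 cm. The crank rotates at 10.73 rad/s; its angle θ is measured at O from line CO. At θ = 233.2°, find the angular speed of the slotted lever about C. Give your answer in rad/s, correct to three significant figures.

1.33

ω = 10.73 rad/s
Crank pin A relative to C: A = (d + r cosθ, r sinθ); lever angle φ = atan2(r sinθ, d + r cosθ).
Differentiating tanφ: φ̇ = rω(d cosθ + r)/(d² + r² + 2dr cosθ).
d² + r² + 2dr cosθ = |CA|² = 0.0290191 m²;  d cosθ + r = -0.051722 m.
|ω_lever| = |0.0697·10.73·-0.051722| / 0.0290191 = 1.333 rad/s.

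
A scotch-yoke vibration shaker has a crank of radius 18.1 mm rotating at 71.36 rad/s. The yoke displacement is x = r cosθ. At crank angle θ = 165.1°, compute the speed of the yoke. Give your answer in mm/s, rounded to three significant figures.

ω = 71.36 rad/s
x = r cosθ ⇒ ẋ = −rω sinθ.
|v| = rω|sinθ| = 0.0181·71.36·|sin 165.1°| = 0.33212 m/s = 332.12 mm/s.

332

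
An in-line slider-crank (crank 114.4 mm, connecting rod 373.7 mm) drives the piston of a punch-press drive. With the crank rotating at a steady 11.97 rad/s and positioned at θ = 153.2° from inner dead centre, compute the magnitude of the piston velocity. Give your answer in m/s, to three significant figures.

0.447

ω = 11.97 rad/s
For an in-line slider-crank, x = r cosθ + √(L² − r² sin²θ), so v = −rω sinθ·[1 + r cosθ/√(L² − r² sin²θ)].
With r = 0.1144 m, L = 0.3737 m, θ = 153.2°: √(L² − r² sin²θ) = 0.37012 m.
v = −0.1144·11.97·0.45088·[1 + 0.1144·-0.89259/0.37012] = -0.44708 m/s.
|v| = 0.44708 m/s.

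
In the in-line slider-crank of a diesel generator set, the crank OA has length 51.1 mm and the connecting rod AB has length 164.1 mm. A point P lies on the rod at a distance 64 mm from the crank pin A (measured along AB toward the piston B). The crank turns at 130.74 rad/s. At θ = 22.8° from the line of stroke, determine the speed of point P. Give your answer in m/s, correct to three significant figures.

ω = 130.7 rad/s.  Crank-pin speed |V_A| = rω = 6.6808 m/s, perpendicular to OA.
Rod angle: sinφ = −(r/L) sinθ ⇒ φ = -6.931°; ω_rod = −rω cosθ/√(L²−r²sin²θ) = -37.807 rad/s.
V_P = V_A + ω_rod × AP, with AP = 0.064 m along the rod.
Components: V_Px = −rω sinθ − a·ω_rod·sinφ = -2.8809 m/s;  V_Py = rω cosθ + a·ω_rod·cosφ = +3.7568 m/s.
|V_P| = √(V_Px² + V_Py²) = 4.7343 m/s.

4.73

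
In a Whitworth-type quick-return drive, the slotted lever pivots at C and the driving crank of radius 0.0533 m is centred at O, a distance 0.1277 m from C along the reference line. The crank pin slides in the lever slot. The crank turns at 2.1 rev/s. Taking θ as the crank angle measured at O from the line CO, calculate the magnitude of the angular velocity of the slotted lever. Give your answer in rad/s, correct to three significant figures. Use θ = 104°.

ω = 13.19 rad/s (from 2.1 rev/s).
Crank pin A relative to C: A = (d + r cosθ, r sinθ); lever angle φ = atan2(r sinθ, d + r cosθ).
Differentiating tanφ: φ̇ = rω(d cosθ + r)/(d² + r² + 2dr cosθ).
d² + r² + 2dr cosθ = |CA|² = 0.0158549 m²;  d cosθ + r = +0.022407 m.
|ω_lever| = |0.0533·13.19·+0.022407| / 0.0158549 = 0.99389 rad/s.

0.994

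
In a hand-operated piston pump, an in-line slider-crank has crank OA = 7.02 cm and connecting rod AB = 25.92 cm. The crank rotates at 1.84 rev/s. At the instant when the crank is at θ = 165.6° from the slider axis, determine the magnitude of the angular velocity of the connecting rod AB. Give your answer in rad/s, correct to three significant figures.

3.04

ω = 11.56 rad/s (converted from 1.84 rev/s).
The rod makes angle φ with the slider axis where L sinφ = r sinθ; differentiating, L cosφ·φ̇ = r ω cosθ.
L cosφ = √(L² − r² sin²θ) = 0.25861 m.
|ω_rod| = r ω |cosθ| / √(L² − r² sin²θ) = 0.0702·11.56·0.96858/0.25861 = 3.0397 rad/s.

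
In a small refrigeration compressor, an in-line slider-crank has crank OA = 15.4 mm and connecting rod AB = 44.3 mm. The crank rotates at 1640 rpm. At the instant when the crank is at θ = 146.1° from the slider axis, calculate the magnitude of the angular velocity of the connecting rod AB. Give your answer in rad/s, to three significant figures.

50.5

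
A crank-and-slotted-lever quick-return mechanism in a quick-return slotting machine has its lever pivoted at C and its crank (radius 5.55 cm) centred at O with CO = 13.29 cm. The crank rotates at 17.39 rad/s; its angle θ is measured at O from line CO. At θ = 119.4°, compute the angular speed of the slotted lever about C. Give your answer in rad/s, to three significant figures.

0.696

ω = 17.39 rad/s
Crank pin A relative to C: A = (d + r cosθ, r sinθ); lever angle φ = atan2(r sinθ, d + r cosθ).
Differentiating tanφ: φ̇ = rω(d cosθ + r)/(d² + r² + 2dr cosθ).
d² + r² + 2dr cosθ = |CA|² = 0.0135009 m²;  d cosθ + r = -0.0097411 m.
|ω_lever| = |0.0555·17.39·-0.0097411| / 0.0135009 = 0.69637 rad/s.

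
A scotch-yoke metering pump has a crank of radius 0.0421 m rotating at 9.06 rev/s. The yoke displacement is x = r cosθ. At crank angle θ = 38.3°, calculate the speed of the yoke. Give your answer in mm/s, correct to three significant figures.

1490

ω = 56.93 rad/s (from 9.06 rev/s).
x = r cosθ ⇒ ẋ = −rω sinθ.
|v| = rω|sinθ| = 0.0421·56.93·|sin 38.3°| = 1.4853 m/s = 1485.3 mm/s.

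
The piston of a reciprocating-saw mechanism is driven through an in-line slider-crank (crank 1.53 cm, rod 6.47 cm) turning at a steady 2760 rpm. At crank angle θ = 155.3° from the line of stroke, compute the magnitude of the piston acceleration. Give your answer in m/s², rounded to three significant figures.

961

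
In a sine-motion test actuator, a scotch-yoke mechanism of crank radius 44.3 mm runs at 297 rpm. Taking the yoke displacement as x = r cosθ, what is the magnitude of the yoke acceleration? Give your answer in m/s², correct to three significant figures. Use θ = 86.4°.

ω = 31.1 rad/s (from 297 rpm).
x = r cosθ ⇒ ẍ = −rω² cosθ (ω constant).
|a| = rω²|cosθ| = 0.0443·(31.1)²·|cos 86.4°| = 2.6907 m/s².

2.69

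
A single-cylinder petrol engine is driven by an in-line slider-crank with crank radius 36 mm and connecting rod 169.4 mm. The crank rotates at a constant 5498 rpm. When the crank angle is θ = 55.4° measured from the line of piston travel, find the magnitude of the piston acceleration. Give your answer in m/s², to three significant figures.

ω = 2π·5498/60 = 575.7 rad/s
x(θ) = r cosθ + √(L² − r² sin²θ); with ω constant, a = ω²·d²x/dθ².
d²x/dθ² = −r cosθ − r²(cos2θ)/√u − r⁴ sin²2θ/(4u^{3/2}),  u = L² − r² sin²θ = 0.0278183 m².
Substituting r = 0.036 m, L = 0.1694 m, θ = 55.4°: d²x/dθ² = -0.017762 m.
a = ω²·d²x/dθ² = (575.7)²·(-0.017762) = -5887.9 m/s²;  |a| = 5887.9 m/s².

5890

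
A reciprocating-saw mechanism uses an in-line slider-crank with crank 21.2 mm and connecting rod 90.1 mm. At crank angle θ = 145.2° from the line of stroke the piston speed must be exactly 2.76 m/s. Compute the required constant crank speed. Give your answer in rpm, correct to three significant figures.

2710

For an in-line slider-crank, |v_piston| = rω|sinθ|·[1 + r cosθ/√(L² − r² sin²θ)].
With r = 0.0212 m, L = 0.0901 m, θ = 145.2°: the bracketed kinematic factor |dx/dθ| = 0.0097401 m.
ω = v/|dx/dθ| = 2.76/0.0097401 = 283.37 rad/s.
N = 60ω/(2π) = 2705.9 rpm.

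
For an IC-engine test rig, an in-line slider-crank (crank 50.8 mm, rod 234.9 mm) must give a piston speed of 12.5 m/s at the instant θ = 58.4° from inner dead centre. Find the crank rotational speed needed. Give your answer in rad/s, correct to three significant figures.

259

For an in-line slider-crank, |v_piston| = rω|sinθ|·[1 + r cosθ/√(L² − r² sin²θ)].
With r = 0.0508 m, L = 0.2349 m, θ = 58.4°: the bracketed kinematic factor |dx/dθ| = 0.048256 m.
ω = v/|dx/dθ| = 12.5/0.048256 = 259.03 rad/s.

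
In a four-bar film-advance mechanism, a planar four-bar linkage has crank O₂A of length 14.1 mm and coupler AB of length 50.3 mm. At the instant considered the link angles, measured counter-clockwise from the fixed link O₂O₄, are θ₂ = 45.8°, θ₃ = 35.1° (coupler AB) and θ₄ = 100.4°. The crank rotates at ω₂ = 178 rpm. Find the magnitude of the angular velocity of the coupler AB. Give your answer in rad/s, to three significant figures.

ω₂ = 18.64 rad/s (from 178 rpm).
Differentiating the loop-closure r₂e^{iθ₂}+r₃e^{iθ₃}=r₁+r₄e^{iθ₄} gives r₂ω₂e^{iθ₂}+r₃ω₃e^{iθ₃}=r₄ω₄e^{iθ₄}.
Eliminating the other unknown: ω₃ = r₂ω₂ sin(θ₄−θ₂) / [r₃ sin(θ₃−θ₄)].
Numerator sine = +0.81513; denominator sine = -0.90851.
Result = 0.0141·18.64·(+0.81513) / (0.0503·(-0.90851)) = -4.6881 rad/s; magnitude 4.6881 rad/s.

4.69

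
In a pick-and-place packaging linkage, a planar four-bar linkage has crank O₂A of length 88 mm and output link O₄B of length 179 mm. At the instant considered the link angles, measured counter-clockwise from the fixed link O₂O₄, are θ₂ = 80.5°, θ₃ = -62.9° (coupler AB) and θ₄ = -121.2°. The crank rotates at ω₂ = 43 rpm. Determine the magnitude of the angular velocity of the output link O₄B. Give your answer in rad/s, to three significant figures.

1.55

ω₂ = 4.503 rad/s (from 43 rpm).
Differentiating the loop-closure r₂e^{iθ₂}+r₃e^{iθ₃}=r₁+r₄e^{iθ₄} gives r₂ω₂e^{iθ₂}+r₃ω₃e^{iθ₃}=r₄ω₄e^{iθ₄}.
Eliminating the other unknown: ω₄ = r₂ω₂ sin(θ₂−θ₃) / [r₄ sin(θ₄−θ₃)].
Numerator sine = +0.59622; denominator sine = -0.85081.
Result = 0.088·4.503·(+0.59622) / (0.179·(-0.85081)) = -1.5513 rad/s; magnitude 1.5513 rad/s.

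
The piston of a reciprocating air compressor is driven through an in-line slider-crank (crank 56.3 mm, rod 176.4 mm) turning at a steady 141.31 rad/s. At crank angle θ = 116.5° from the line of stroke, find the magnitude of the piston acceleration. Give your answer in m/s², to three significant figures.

ω = 141.3 rad/s
x(θ) = r cosθ + √(L² − r² sin²θ); with ω constant, a = ω²·d²x/dθ².
d²x/dθ² = −r cosθ − r²(cos2θ)/√u − r⁴ sin²2θ/(4u^{3/2}),  u = L² − r² sin²θ = 0.0285783 m².
Substituting r = 0.0563 m, L = 0.1764 m, θ = 116.5°: d²x/dθ² = +0.036073 m.
a = ω²·d²x/dθ² = (141.3)²·(+0.036073) = +720.33 m/s²;  |a| = 720.33 m/s².

720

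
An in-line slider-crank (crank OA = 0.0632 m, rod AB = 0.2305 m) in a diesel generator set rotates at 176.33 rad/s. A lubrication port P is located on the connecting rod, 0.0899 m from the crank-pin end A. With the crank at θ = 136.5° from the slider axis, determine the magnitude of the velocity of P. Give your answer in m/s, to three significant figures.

ω = 176.3 rad/s.  Crank-pin speed |V_A| = rω = 11.144 m/s, perpendicular to OA.
Rod angle: sinφ = −(r/L) sinθ ⇒ φ = -10.879°; ω_rod = −rω cosθ/√(L²−r²sin²θ) = +35.712 rad/s.
V_P = V_A + ω_rod × AP, with AP = 0.0899 m along the rod.
Components: V_Px = −rω sinθ − a·ω_rod·sinφ = -7.0651 m/s;  V_Py = rω cosθ + a·ω_rod·cosφ = -4.9308 m/s.
|V_P| = √(V_Px² + V_Py²) = 8.6156 m/s.

8.62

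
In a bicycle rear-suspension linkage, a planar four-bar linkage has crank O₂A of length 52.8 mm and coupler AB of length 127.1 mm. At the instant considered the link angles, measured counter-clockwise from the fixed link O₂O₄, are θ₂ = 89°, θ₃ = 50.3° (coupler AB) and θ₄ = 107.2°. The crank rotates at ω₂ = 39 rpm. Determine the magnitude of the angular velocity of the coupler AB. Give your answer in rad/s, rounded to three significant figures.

0.633

ω₂ = 4.084 rad/s (from 39 rpm).
Differentiating the loop-closure r₂e^{iθ₂}+r₃e^{iθ₃}=r₁+r₄e^{iθ₄} gives r₂ω₂e^{iθ₂}+r₃ω₃e^{iθ₃}=r₄ω₄e^{iθ₄}.
Eliminating the other unknown: ω₃ = r₂ω₂ sin(θ₄−θ₂) / [r₃ sin(θ₃−θ₄)].
Numerator sine = +0.31233; denominator sine = -0.83772.
Result = 0.0528·4.084·(+0.31233) / (0.1271·(-0.83772)) = -0.63256 rad/s; magnitude 0.63256 rad/s.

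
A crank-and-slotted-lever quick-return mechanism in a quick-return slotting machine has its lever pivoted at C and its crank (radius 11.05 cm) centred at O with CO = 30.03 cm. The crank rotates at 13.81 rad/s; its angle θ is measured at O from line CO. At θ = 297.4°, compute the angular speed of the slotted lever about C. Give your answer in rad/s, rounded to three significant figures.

2.85

ω = 13.81 rad/s
Crank pin A relative to C: A = (d + r cosθ, r sinθ); lever angle φ = atan2(r sinθ, d + r cosθ).
Differentiating tanφ: φ̇ = rω(d cosθ + r)/(d² + r² + 2dr cosθ).
d² + r² + 2dr cosθ = |CA|² = 0.132932 m²;  d cosθ + r = +0.2487 m.
|ω_lever| = |0.1105·13.81·+0.2487| / 0.132932 = 2.8549 rad/s.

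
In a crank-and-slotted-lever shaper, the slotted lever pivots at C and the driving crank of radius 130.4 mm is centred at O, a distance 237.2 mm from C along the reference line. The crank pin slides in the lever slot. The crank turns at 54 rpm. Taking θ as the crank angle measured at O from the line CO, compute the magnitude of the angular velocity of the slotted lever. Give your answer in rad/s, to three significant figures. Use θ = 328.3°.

ω = 5.655 rad/s (from 54 rpm).
Crank pin A relative to C: A = (d + r cosθ, r sinθ); lever angle φ = atan2(r sinθ, d + r cosθ).
Differentiating tanφ: φ̇ = rω(d cosθ + r)/(d² + r² + 2dr cosθ).
d² + r² + 2dr cosθ = |CA|² = 0.125901 m²;  d cosθ + r = +0.33221 m.
|ω_lever| = |0.1304·5.655·+0.33221| / 0.125901 = 1.9458 rad/s.

1.95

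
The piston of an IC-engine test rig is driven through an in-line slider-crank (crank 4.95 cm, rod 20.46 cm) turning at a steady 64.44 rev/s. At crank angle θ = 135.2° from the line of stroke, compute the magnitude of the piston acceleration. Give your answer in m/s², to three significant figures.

ω = 2π·64.4 = 404.9 rad/s
x(θ) = r cosθ + √(L² − r² sin²θ); with ω constant, a = ω²·d²x/dθ².
d²x/dθ² = −r cosθ − r²(cos2θ)/√u − r⁴ sin²2θ/(4u^{3/2}),  u = L² − r² sin²θ = 0.0406446 m².
Substituting r = 0.0495 m, L = 0.2046 m, θ = 135.2°: d²x/dθ² = +0.034856 m.
a = ω²·d²x/dθ² = (404.9)²·(+0.034856) = +5714.1 m/s²;  |a| = 5714.1 m/s².

5710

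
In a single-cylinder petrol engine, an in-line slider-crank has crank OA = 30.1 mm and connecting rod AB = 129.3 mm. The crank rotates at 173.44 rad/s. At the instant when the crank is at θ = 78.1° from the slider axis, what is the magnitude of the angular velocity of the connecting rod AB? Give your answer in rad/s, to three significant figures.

8.55

ω = 173.4 rad/s
The rod makes angle φ with the slider axis where L sinφ = r sinθ; differentiating, L cosφ·φ̇ = r ω cosθ.
L cosφ = √(L² − r² sin²θ) = 0.1259 m.
|ω_rod| = r ω |cosθ| / √(L² − r² sin²θ) = 0.0301·173.4·0.20620/0.1259 = 8.5504 rad/s.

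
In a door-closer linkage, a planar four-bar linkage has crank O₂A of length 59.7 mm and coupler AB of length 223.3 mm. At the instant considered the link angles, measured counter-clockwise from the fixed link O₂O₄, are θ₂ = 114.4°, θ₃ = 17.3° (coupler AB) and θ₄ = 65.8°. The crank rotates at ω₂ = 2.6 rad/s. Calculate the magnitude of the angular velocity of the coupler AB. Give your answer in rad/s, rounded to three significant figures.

ω₂ = 2.6 rad/s
Differentiating the loop-closure r₂e^{iθ₂}+r₃e^{iθ₃}=r₁+r₄e^{iθ₄} gives r₂ω₂e^{iθ₂}+r₃ω₃e^{iθ₃}=r₄ω₄e^{iθ₄}.
Eliminating the other unknown: ω₃ = r₂ω₂ sin(θ₄−θ₂) / [r₃ sin(θ₃−θ₄)].
Numerator sine = -0.75011; denominator sine = -0.74896.
Result = 0.0597·2.6·(-0.75011) / (0.2233·(-0.74896)) = +0.69619 rad/s; magnitude 0.69619 rad/s.

0.696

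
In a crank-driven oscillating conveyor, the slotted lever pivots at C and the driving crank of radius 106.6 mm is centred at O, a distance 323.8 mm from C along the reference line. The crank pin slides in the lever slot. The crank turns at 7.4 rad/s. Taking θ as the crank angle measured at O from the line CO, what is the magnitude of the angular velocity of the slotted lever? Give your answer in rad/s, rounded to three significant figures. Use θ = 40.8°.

1.65

ω = 7.4 rad/s
Crank pin A relative to C: A = (d + r cosθ, r sinθ); lever angle φ = atan2(r sinθ, d + r cosθ).
Differentiating tanφ: φ̇ = rω(d cosθ + r)/(d² + r² + 2dr cosθ).
d² + r² + 2dr cosθ = |CA|² = 0.168469 m²;  d cosθ + r = +0.35171 m.
|ω_lever| = |0.1066·7.4·+0.35171| / 0.168469 = 1.6469 rad/s.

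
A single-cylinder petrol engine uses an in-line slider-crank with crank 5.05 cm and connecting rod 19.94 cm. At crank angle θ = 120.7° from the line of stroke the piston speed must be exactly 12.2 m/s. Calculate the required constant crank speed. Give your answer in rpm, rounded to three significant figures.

For an in-line slider-crank, |v_piston| = rω|sinθ|·[1 + r cosθ/√(L² − r² sin²θ)].
With r = 0.0505 m, L = 0.1994 m, θ = 120.7°: the bracketed kinematic factor |dx/dθ| = 0.03767 m.
ω = v/|dx/dθ| = 12.2/0.03767 = 323.87 rad/s.
N = 60ω/(2π) = 3092.7 rpm.

3090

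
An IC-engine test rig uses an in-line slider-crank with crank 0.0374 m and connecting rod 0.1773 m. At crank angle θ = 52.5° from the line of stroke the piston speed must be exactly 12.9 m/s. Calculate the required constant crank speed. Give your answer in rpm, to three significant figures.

3670

For an in-line slider-crank, |v_piston| = rω|sinθ|·[1 + r cosθ/√(L² − r² sin²θ)].
With r = 0.0374 m, L = 0.1773 m, θ = 52.5°: the bracketed kinematic factor |dx/dθ| = 0.033536 m.
ω = v/|dx/dθ| = 12.9/0.033536 = 384.66 rad/s.
N = 60ω/(2π) = 3673.2 rpm.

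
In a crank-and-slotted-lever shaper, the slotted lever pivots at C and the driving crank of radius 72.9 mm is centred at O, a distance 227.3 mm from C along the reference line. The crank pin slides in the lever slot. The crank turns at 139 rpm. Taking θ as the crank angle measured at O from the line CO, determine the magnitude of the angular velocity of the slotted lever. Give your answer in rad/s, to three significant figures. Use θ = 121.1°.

1.18

ω = 14.56 rad/s (from 139 rpm).
Crank pin A relative to C: A = (d + r cosθ, r sinθ); lever angle φ = atan2(r sinθ, d + r cosθ).
Differentiating tanφ: φ̇ = rω(d cosθ + r)/(d² + r² + 2dr cosθ).
d² + r² + 2dr cosθ = |CA|² = 0.0398616 m²;  d cosθ + r = -0.044508 m.
|ω_lever| = |0.0729·14.56·-0.044508| / 0.0398616 = 1.1848 rad/s.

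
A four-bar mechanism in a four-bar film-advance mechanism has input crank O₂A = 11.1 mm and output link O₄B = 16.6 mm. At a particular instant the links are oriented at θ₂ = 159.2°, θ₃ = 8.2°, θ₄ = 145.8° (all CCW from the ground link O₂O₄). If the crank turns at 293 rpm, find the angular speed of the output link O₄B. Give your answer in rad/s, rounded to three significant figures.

ω₂ = 30.68 rad/s (from 293 rpm).
Differentiating the loop-closure r₂e^{iθ₂}+r₃e^{iθ₃}=r₁+r₄e^{iθ₄} gives r₂ω₂e^{iθ₂}+r₃ω₃e^{iθ₃}=r₄ω₄e^{iθ₄}.
Eliminating the other unknown: ω₄ = r₂ω₂ sin(θ₂−θ₃) / [r₄ sin(θ₄−θ₃)].
Numerator sine = +0.48481; denominator sine = +0.67430.
Result = 0.0111·30.68·(+0.48481) / (0.0166·(+0.67430)) = +14.751 rad/s; magnitude 14.751 rad/s.

14.8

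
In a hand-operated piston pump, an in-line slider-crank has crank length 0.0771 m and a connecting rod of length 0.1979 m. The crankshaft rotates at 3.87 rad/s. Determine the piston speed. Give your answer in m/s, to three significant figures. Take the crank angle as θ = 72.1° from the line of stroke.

0.321

ω = 3.87 rad/s
For an in-line slider-crank, x = r cosθ + √(L² − r² sin²θ), so v = −rω sinθ·[1 + r cosθ/√(L² − r² sin²θ)].
With r = 0.0771 m, L = 0.1979 m, θ = 72.1°: √(L² − r² sin²θ) = 0.1838 m.
v = −0.0771·3.87·0.95159·[1 + 0.0771·0.30736/0.1838] = -0.32054 m/s.
|v| = 0.32054 m/s.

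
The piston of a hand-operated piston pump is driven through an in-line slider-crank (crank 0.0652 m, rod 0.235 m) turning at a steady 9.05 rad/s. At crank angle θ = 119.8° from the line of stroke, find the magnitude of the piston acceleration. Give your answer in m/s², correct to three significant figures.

ω = 9.05 rad/s
x(θ) = r cosθ + √(L² − r² sin²θ); with ω constant, a = ω²·d²x/dθ².
d²x/dθ² = −r cosθ − r²(cos2θ)/√u − r⁴ sin²2θ/(4u^{3/2}),  u = L² − r² sin²θ = 0.0520239 m².
Substituting r = 0.0652 m, L = 0.235 m, θ = 119.8°: d²x/dθ² = +0.041551 m.
a = ω²·d²x/dθ² = (9.05)²·(+0.041551) = +3.4031 m/s²;  |a| = 3.4031 m/s².

3.40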